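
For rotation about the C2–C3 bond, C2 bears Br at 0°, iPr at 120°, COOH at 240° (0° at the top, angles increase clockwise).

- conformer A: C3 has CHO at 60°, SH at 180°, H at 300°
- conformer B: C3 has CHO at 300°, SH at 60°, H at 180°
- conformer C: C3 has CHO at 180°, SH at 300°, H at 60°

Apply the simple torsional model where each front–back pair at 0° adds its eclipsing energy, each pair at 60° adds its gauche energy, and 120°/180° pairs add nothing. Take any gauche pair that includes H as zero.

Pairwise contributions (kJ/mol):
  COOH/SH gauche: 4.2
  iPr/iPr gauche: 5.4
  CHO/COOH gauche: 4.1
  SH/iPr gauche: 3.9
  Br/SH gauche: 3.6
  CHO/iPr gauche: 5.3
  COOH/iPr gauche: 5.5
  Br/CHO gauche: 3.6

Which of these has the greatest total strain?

A (staggered): Br–CHO gauche, iPr–CHO gauche, iPr–SH gauche, COOH–SH gauche; 3.6 + 5.3 + 3.9 + 4.2 = 17.0 kJ/mol.
B (staggered): Br–CHO gauche, Br–SH gauche, iPr–SH gauche, COOH–CHO gauche; 3.6 + 3.6 + 3.9 + 4.1 = 15.2 kJ/mol.
C (staggered): Br–SH gauche, iPr–CHO gauche, COOH–CHO gauche, COOH–SH gauche; 3.6 + 5.3 + 4.1 + 4.2 = 17.2 kJ/mol.
C has the highest total (17.2 kJ/mol).

C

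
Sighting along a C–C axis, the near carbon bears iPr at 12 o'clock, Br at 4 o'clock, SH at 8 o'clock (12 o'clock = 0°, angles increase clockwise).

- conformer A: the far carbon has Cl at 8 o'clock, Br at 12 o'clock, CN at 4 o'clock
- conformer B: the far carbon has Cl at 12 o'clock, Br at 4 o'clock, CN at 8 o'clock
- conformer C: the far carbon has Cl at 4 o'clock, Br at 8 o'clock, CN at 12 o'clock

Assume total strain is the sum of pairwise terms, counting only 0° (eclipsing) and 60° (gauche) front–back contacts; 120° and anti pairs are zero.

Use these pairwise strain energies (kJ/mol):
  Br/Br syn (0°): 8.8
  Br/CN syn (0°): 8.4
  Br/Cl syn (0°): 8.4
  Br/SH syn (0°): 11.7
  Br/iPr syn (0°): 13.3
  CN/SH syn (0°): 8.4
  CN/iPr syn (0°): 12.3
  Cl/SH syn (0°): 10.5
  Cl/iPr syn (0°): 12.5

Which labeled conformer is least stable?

C

A is eclipsed. iPr at 0° is eclipsed with Br at 0° (13.3); Br at 120° is eclipsed with CN at 120° (8.4); SH at 240° is eclipsed with Cl at 240° (10.5). Total 32.2 kJ/mol.
B is eclipsed. iPr at 0° is eclipsed with Cl at 0° (12.5); Br at 120° is eclipsed with Br at 120° (8.8); SH at 240° is eclipsed with CN at 240° (8.4). Total 29.7 kJ/mol.
C is eclipsed. iPr at 0° is eclipsed with CN at 0° (12.3); Br at 120° is eclipsed with Cl at 120° (8.4); SH at 240° is eclipsed with Br at 240° (11.7). Total 32.4 kJ/mol.
C has the highest total (32.4 kJ/mol).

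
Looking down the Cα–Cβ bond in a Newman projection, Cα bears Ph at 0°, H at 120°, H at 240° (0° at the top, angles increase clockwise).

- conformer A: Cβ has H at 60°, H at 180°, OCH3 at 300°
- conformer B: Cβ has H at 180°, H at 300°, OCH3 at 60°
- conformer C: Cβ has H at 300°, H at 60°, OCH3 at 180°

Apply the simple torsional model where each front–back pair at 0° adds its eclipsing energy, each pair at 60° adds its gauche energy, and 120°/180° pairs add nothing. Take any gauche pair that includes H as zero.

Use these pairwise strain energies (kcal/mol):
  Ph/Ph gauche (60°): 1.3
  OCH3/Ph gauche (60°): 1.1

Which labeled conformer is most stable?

C

A (staggered): Ph(0°)/OCH3(300°) gauche 1.1 → 1.1 kcal/mol.
B (staggered): Ph(0°)/OCH3(60°) gauche 1.1 → 1.1 kcal/mol.
C (staggered): no non-H gauche contacts → 0.0 kcal/mol.
C has the lowest total (0.0 kcal/mol).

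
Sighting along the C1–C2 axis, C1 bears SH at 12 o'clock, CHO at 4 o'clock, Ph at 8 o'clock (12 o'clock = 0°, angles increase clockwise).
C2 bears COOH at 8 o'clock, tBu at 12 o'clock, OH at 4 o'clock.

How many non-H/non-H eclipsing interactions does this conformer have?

Non-H eclipsing pairs: SH(0°)/tBu(0°); CHO(120°)/OH(120°); Ph(240°)/COOH(240°) — 3 interactions.

3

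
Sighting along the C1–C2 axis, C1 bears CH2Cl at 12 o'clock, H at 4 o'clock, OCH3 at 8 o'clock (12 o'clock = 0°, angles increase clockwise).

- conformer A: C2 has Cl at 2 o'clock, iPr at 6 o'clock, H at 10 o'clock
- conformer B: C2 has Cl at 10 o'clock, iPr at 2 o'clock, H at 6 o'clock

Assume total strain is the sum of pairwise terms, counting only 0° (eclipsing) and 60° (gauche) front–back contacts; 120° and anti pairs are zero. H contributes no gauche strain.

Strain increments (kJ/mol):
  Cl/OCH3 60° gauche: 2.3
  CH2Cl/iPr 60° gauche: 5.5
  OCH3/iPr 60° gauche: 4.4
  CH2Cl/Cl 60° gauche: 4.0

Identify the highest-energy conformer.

B

A is staggered. CH2Cl at 0° is gauche with Cl at 60° (4.0); OCH3 at 240° is gauche with iPr at 180° (4.4). Total 8.4 kJ/mol.
B is staggered. CH2Cl at 0° is gauche with Cl at 300° (4.0); CH2Cl at 0° is gauche with iPr at 60° (5.5); OCH3 at 240° is gauche with Cl at 300° (2.3). Total 11.8 kJ/mol.
B has the highest total (11.8 kJ/mol).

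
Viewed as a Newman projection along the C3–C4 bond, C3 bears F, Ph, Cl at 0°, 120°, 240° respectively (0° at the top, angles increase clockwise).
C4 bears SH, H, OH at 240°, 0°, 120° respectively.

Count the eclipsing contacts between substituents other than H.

Non-H eclipsing pairs: Ph(120°)/OH(120°); Cl(240°)/SH(240°) — 2 interactions.

2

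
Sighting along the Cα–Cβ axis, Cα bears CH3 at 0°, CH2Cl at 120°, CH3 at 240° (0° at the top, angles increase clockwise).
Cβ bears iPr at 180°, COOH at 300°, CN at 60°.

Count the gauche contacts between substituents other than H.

Non-H gauche pairs: CH3(0°)/COOH(300°); CH3(0°)/CN(60°); CH2Cl(120°)/iPr(180°); CH2Cl(120°)/CN(60°); CH3(240°)/iPr(180°); CH3(240°)/COOH(300°) — 6 interactions.

6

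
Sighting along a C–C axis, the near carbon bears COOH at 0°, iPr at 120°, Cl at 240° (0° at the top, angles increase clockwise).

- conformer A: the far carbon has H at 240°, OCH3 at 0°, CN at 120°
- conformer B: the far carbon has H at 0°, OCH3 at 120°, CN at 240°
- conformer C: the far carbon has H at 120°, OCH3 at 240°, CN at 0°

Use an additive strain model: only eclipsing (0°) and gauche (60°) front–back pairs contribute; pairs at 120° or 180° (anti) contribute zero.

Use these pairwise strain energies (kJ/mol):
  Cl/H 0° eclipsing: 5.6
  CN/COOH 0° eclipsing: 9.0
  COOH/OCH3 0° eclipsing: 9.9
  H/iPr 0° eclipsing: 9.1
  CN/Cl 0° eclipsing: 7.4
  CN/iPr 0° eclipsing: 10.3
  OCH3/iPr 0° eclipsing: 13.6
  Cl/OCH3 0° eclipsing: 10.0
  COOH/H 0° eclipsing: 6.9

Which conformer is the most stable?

A is eclipsed. COOH at 0° is eclipsed with OCH3 at 0° (9.9); iPr at 120° is eclipsed with CN at 120° (10.3); Cl at 240° is eclipsed with H at 240° (5.6). Total 25.8 kJ/mol.
B is eclipsed. COOH at 0° is eclipsed with H at 0° (6.9); iPr at 120° is eclipsed with OCH3 at 120° (13.6); Cl at 240° is eclipsed with CN at 240° (7.4). Total 27.9 kJ/mol.
C is eclipsed. COOH at 0° is eclipsed with CN at 0° (9.0); iPr at 120° is eclipsed with H at 120° (9.1); Cl at 240° is eclipsed with OCH3 at 240° (10.0). Total 28.1 kJ/mol.
A has the lowest total (25.8 kJ/mol).

A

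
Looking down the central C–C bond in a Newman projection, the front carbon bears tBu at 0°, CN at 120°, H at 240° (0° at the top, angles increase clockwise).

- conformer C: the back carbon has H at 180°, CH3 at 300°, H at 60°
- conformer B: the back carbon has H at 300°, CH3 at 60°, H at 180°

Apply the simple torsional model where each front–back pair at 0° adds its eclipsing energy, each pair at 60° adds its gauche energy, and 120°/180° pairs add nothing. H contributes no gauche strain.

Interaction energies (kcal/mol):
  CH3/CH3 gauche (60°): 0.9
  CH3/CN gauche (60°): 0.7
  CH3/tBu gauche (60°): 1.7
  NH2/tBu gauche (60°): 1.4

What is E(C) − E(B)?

C is staggered. tBu at 0° is gauche with CH3 at 300° (1.7). Total 1.7 kcal/mol.
B is staggered. tBu at 0° is gauche with CH3 at 60° (1.7); CN at 120° is gauche with CH3 at 60° (0.7). Total 2.4 kcal/mol.
E(C) − E(B) = 1.7 − 2.4 = -0.7 kcal/mol.

-0.7 kcal/mol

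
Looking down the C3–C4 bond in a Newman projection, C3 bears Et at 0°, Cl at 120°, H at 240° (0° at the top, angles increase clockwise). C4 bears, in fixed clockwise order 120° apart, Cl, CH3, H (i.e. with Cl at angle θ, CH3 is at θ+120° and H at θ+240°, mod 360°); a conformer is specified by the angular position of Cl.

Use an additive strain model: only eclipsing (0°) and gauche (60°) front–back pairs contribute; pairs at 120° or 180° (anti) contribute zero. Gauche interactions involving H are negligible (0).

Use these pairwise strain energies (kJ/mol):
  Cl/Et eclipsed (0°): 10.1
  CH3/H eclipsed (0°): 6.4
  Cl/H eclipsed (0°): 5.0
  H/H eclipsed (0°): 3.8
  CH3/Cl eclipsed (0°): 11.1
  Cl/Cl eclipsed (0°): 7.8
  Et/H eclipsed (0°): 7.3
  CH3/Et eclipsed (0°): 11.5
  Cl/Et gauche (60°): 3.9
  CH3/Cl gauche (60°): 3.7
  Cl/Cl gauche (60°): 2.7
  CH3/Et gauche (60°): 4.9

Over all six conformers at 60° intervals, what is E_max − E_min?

17.4 kJ/mol

Cl at 0° (eclipsed): Et–Cl eclipsed, Cl–CH3 eclipsed, H–H eclipsed; 10.1 + 11.1 + 3.8 = 25.0 kJ/mol.
Cl at 60° (staggered): Et–Cl gauche, Cl–Cl gauche, Cl–CH3 gauche; 3.9 + 2.7 + 3.7 = 10.3 kJ/mol.
Cl at 120° (eclipsed): Et–H eclipsed, Cl–Cl eclipsed, H–CH3 eclipsed; 7.3 + 7.8 + 6.4 = 21.5 kJ/mol.
Cl at 180° (staggered): Et–CH3 gauche, Cl–Cl gauche; 4.9 + 2.7 = 7.6 kJ/mol.
Cl at 240° (eclipsed): Et–CH3 eclipsed, Cl–H eclipsed, H–Cl eclipsed; 11.5 + 5.0 + 5.0 = 21.5 kJ/mol.
Cl at 300° (staggered): Et–Cl gauche, Et–CH3 gauche, Cl–CH3 gauche; 3.9 + 4.9 + 3.7 = 12.5 kJ/mol.
Max at 0° (25.0 kJ/mol), min at 180° (7.6 kJ/mol); barrier = 17.4 kJ/mol.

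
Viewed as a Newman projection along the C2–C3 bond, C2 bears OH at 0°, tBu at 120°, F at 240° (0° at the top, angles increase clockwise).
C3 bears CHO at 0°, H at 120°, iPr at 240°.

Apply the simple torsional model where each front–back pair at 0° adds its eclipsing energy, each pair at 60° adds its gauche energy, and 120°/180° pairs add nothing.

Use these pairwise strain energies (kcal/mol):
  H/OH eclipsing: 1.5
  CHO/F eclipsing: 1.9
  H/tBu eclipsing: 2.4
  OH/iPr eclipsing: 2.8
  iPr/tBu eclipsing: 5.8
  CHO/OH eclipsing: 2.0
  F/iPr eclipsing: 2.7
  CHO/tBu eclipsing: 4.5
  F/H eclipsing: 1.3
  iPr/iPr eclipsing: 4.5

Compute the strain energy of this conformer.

This conformer is eclipsed. OH at 0° is eclipsed with CHO at 0° (2.0); tBu at 120° is eclipsed with H at 120° (2.4); F at 240° is eclipsed with iPr at 240° (2.7). Total 7.1 kcal/mol.

7.1 kcal/mol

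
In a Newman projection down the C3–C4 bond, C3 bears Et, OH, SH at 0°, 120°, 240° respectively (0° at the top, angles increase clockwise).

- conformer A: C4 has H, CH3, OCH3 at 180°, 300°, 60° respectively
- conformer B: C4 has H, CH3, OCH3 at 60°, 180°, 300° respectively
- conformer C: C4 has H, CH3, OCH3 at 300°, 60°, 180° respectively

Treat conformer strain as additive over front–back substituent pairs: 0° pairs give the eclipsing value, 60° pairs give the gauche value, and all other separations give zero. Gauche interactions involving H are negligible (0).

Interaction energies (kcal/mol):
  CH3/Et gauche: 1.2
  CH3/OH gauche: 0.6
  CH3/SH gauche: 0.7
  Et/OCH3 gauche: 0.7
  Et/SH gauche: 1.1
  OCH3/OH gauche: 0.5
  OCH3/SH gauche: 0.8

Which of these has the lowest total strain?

A (staggered): Et–CH3 gauche, Et–OCH3 gauche, OH–OCH3 gauche, SH–CH3 gauche; 1.2 + 0.7 + 0.5 + 0.7 = 3.1 kcal/mol.
B (staggered): Et–OCH3 gauche, OH–CH3 gauche, SH–CH3 gauche, SH–OCH3 gauche; 0.7 + 0.6 + 0.7 + 0.8 = 2.8 kcal/mol.
C (staggered): Et–CH3 gauche, OH–CH3 gauche, OH–OCH3 gauche, SH–OCH3 gauche; 1.2 + 0.6 + 0.5 + 0.8 = 3.1 kcal/mol.
B has the lowest total (2.8 kcal/mol).

B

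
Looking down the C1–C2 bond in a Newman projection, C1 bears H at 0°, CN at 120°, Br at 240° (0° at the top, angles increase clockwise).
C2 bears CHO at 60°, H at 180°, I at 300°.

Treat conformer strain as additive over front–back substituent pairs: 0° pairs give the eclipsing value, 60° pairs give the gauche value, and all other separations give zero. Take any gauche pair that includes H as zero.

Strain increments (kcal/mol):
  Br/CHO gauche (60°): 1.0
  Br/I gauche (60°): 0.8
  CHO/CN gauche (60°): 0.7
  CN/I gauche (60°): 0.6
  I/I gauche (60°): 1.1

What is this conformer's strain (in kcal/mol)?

1.5 kcal/mol

This conformer (staggered): CN(120°)/CHO(60°) gauche 0.7; Br(240°)/I(300°) gauche 0.8 → 1.5 kcal/mol.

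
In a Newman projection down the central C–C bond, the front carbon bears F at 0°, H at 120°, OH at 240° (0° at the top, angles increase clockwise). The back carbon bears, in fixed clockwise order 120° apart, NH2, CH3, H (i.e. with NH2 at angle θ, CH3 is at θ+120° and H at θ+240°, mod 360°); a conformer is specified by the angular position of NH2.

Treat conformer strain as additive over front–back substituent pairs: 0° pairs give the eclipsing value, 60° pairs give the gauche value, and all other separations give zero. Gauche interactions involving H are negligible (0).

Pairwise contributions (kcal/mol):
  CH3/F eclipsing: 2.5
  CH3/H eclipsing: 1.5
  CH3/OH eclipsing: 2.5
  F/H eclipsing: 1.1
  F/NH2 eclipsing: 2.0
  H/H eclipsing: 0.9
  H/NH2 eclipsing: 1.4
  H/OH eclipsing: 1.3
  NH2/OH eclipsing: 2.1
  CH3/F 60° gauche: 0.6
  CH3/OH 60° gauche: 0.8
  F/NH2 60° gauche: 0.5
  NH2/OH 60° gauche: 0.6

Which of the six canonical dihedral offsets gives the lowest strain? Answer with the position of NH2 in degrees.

NH2 at 0° is eclipsed. F at 0° is eclipsed with NH2 at 0° (2.0); H at 120° is eclipsed with CH3 at 120° (1.5); OH at 240° is eclipsed with H at 240° (1.3). Total 4.8 kcal/mol.
NH2 at 60° is staggered. F at 0° is gauche with NH2 at 60° (0.5); OH at 240° is gauche with CH3 at 180° (0.8). Total 1.3 kcal/mol.
NH2 at 120° is eclipsed. F at 0° is eclipsed with H at 0° (1.1); H at 120° is eclipsed with NH2 at 120° (1.4); OH at 240° is eclipsed with CH3 at 240° (2.5). Total 5.0 kcal/mol.
NH2 at 180° is staggered. F at 0° is gauche with CH3 at 300° (0.6); OH at 240° is gauche with NH2 at 180° (0.6); OH at 240° is gauche with CH3 at 300° (0.8). Total 2.0 kcal/mol.
NH2 at 240° is eclipsed. F at 0° is eclipsed with CH3 at 0° (2.5); H at 120° is eclipsed with H at 120° (0.9); OH at 240° is eclipsed with NH2 at 240° (2.1). Total 5.5 kcal/mol.
NH2 at 300° is staggered. F at 0° is gauche with NH2 at 300° (0.5); F at 0° is gauche with CH3 at 60° (0.6); OH at 240° is gauche with NH2 at 300° (0.6). Total 1.7 kcal/mol.
The minimum (1.3 kcal/mol) occurs with NH2 at 60°.

60°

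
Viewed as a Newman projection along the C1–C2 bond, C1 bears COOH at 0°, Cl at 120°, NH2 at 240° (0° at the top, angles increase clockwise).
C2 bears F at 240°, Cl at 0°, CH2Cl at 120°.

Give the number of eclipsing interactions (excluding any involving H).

3

Non-H eclipsing pairs: COOH(0°)/Cl(0°); Cl(120°)/CH2Cl(120°); NH2(240°)/F(240°) — 3 interactions.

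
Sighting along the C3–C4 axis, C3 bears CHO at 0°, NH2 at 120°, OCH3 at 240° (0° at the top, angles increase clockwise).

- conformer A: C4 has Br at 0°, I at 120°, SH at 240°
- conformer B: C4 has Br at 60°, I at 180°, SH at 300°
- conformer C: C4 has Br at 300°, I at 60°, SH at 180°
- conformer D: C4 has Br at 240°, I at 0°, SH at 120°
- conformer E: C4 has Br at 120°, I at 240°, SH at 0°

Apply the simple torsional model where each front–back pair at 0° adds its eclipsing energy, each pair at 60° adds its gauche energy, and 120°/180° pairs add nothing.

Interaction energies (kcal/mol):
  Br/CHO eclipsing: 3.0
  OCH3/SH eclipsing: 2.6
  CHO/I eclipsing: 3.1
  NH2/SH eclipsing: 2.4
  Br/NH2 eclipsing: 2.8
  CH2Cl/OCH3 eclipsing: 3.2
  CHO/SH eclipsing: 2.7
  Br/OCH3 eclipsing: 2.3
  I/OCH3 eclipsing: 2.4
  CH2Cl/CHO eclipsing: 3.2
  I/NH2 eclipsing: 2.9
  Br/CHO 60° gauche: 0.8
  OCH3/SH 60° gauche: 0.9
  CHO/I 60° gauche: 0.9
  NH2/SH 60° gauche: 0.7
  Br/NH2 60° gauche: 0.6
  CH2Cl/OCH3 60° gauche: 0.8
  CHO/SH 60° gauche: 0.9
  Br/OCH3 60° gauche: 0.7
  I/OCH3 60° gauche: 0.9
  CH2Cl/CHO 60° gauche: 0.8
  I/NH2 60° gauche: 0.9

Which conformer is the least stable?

A (eclipsed): CHO–Br eclipsed, NH2–I eclipsed, OCH3–SH eclipsed; 3.0 + 2.9 + 2.6 = 8.5 kcal/mol.
B (staggered): CHO–Br gauche, CHO–SH gauche, NH2–Br gauche, NH2–I gauche, OCH3–I gauche, OCH3–SH gauche; 0.8 + 0.9 + 0.6 + 0.9 + 0.9 + 0.9 = 5.0 kcal/mol.
C (staggered): CHO–Br gauche, CHO–I gauche, NH2–I gauche, NH2–SH gauche, OCH3–Br gauche, OCH3–SH gauche; 0.8 + 0.9 + 0.9 + 0.7 + 0.7 + 0.9 = 4.9 kcal/mol.
D (eclipsed): CHO–I eclipsed, NH2–SH eclipsed, OCH3–Br eclipsed; 3.1 + 2.4 + 2.3 = 7.8 kcal/mol.
E (eclipsed): CHO–SH eclipsed, NH2–Br eclipsed, OCH3–I eclipsed; 2.7 + 2.8 + 2.4 = 7.9 kcal/mol.
A has the highest total (8.5 kcal/mol).

A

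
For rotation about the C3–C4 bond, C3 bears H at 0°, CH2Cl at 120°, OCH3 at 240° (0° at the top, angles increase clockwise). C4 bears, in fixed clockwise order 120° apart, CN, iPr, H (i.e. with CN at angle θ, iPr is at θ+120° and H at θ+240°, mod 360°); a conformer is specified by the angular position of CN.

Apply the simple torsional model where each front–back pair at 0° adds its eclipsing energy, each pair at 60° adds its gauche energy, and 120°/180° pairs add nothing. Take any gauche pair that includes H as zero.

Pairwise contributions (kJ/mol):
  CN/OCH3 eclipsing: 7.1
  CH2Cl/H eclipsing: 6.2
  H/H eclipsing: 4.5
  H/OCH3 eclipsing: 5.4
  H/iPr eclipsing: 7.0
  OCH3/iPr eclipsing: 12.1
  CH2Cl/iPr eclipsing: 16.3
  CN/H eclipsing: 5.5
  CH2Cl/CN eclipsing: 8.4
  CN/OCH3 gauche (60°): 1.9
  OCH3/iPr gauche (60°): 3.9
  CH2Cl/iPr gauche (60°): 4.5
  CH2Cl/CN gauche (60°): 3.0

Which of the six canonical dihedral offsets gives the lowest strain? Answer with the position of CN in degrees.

300°

CN at 0° (eclipsed): H–CN eclipsed, CH2Cl–iPr eclipsed, OCH3–H eclipsed; 5.5 + 16.3 + 5.4 = 27.2 kJ/mol.
CN at 60° (staggered): CH2Cl–CN gauche, CH2Cl–iPr gauche, OCH3–iPr gauche; 3.0 + 4.5 + 3.9 = 11.4 kJ/mol.
CN at 120° (eclipsed): H–H eclipsed, CH2Cl–CN eclipsed, OCH3–iPr eclipsed; 4.5 + 8.4 + 12.1 = 25.0 kJ/mol.
CN at 180° (staggered): CH2Cl–CN gauche, OCH3–CN gauche, OCH3–iPr gauche; 3.0 + 1.9 + 3.9 = 8.8 kJ/mol.
CN at 240° (eclipsed): H–iPr eclipsed, CH2Cl–H eclipsed, OCH3–CN eclipsed; 7.0 + 6.2 + 7.1 = 20.3 kJ/mol.
CN at 300° (staggered): CH2Cl–iPr gauche, OCH3–CN gauche; 4.5 + 1.9 = 6.4 kJ/mol.
The minimum (6.4 kJ/mol) occurs with CN at 300°.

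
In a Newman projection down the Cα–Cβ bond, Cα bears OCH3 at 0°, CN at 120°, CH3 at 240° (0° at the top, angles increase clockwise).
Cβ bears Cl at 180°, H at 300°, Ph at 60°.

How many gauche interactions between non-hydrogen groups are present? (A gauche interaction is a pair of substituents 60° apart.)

4

Non-H gauche pairs: OCH3(0°)/Ph(60°); CN(120°)/Cl(180°); CN(120°)/Ph(60°); CH3(240°)/Cl(180°) — 4 interactions.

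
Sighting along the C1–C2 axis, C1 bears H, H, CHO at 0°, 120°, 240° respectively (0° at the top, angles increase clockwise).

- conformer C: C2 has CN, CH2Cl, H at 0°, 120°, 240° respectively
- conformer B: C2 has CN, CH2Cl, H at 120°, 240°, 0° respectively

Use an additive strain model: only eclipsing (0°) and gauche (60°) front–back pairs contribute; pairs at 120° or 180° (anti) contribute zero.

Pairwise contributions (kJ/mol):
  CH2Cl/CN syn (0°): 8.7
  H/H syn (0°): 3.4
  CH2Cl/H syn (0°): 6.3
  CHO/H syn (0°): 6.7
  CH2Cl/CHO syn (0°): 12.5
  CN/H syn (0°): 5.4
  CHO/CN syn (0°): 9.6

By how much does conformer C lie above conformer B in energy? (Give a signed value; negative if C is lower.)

-2.9 kJ/mol

C is eclipsed. H at 0° is eclipsed with CN at 0° (5.4); H at 120° is eclipsed with CH2Cl at 120° (6.3); CHO at 240° is eclipsed with H at 240° (6.7). Total 18.4 kJ/mol.
B is eclipsed. H at 0° is eclipsed with H at 0° (3.4); H at 120° is eclipsed with CN at 120° (5.4); CHO at 240° is eclipsed with CH2Cl at 240° (12.5). Total 21.3 kJ/mol.
E(C) − E(B) = 18.4 − 21.3 = -2.9 kJ/mol.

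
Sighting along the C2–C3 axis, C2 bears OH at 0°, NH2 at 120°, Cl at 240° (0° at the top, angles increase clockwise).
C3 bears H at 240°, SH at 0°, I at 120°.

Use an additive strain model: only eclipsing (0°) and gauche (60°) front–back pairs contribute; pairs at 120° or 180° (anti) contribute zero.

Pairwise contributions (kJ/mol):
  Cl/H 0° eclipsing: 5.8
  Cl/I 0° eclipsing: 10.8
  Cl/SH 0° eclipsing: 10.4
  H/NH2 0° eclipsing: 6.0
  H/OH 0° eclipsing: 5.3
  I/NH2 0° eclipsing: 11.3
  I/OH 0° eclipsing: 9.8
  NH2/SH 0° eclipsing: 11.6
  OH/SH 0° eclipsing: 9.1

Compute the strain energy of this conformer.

26.2 kJ/mol

This conformer (eclipsed): OH(0°)/SH(0°) eclipsed 9.1; NH2(120°)/I(120°) eclipsed 11.3; Cl(240°)/H(240°) eclipsed 5.8 → 26.2 kJ/mol.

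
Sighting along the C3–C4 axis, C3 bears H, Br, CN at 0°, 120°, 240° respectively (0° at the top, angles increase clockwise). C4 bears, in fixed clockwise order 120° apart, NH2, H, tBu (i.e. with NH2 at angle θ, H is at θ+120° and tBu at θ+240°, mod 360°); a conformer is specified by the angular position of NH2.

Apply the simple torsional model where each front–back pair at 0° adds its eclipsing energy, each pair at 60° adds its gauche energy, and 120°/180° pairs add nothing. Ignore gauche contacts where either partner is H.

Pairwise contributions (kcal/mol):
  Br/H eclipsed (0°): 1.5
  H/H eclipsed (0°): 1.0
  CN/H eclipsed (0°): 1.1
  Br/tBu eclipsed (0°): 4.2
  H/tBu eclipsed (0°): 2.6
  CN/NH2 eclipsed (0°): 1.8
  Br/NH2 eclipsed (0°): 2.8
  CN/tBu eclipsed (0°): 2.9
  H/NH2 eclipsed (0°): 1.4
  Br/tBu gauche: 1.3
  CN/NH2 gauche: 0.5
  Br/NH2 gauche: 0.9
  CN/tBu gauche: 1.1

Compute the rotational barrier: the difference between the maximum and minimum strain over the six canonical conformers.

5.0 kcal/mol

NH2 at 0° (eclipsed): H(0°)/NH2(0°) eclipsed 1.4; Br(120°)/H(120°) eclipsed 1.5; CN(240°)/tBu(240°) eclipsed 2.9 → 5.8 kcal/mol.
NH2 at 60° (staggered): Br(120°)/NH2(60°) gauche 0.9; CN(240°)/tBu(300°) gauche 1.1 → 2.0 kcal/mol.
NH2 at 120° (eclipsed): H(0°)/tBu(0°) eclipsed 2.6; Br(120°)/NH2(120°) eclipsed 2.8; CN(240°)/H(240°) eclipsed 1.1 → 6.5 kcal/mol.
NH2 at 180° (staggered): Br(120°)/NH2(180°) gauche 0.9; Br(120°)/tBu(60°) gauche 1.3; CN(240°)/NH2(180°) gauche 0.5 → 2.7 kcal/mol.
NH2 at 240° (eclipsed): H(0°)/H(0°) eclipsed 1.0; Br(120°)/tBu(120°) eclipsed 4.2; CN(240°)/NH2(240°) eclipsed 1.8 → 7.0 kcal/mol.
NH2 at 300° (staggered): Br(120°)/tBu(180°) gauche 1.3; CN(240°)/NH2(300°) gauche 0.5; CN(240°)/tBu(180°) gauche 1.1 → 2.9 kcal/mol.
Max at 240° (7.0 kcal/mol), min at 60° (2.0 kcal/mol); barrier = 5.0 kcal/mol.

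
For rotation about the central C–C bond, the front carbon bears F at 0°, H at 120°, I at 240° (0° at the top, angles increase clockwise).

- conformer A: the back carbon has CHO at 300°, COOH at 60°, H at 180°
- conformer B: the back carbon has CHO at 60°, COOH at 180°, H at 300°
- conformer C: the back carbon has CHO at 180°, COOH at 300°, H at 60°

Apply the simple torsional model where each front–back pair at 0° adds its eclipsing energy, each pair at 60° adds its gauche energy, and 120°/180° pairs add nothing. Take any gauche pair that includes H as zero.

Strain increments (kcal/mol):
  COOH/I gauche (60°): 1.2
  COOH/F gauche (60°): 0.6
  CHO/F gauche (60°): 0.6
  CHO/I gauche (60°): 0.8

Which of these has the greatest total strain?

C

A (staggered): F–CHO gauche, F–COOH gauche, I–CHO gauche; 0.6 + 0.6 + 0.8 = 2.0 kcal/mol.
B (staggered): F–CHO gauche, I–COOH gauche; 0.6 + 1.2 = 1.8 kcal/mol.
C (staggered): F–COOH gauche, I–CHO gauche, I–COOH gauche; 0.6 + 0.8 + 1.2 = 2.6 kcal/mol.
C has the highest total (2.6 kcal/mol).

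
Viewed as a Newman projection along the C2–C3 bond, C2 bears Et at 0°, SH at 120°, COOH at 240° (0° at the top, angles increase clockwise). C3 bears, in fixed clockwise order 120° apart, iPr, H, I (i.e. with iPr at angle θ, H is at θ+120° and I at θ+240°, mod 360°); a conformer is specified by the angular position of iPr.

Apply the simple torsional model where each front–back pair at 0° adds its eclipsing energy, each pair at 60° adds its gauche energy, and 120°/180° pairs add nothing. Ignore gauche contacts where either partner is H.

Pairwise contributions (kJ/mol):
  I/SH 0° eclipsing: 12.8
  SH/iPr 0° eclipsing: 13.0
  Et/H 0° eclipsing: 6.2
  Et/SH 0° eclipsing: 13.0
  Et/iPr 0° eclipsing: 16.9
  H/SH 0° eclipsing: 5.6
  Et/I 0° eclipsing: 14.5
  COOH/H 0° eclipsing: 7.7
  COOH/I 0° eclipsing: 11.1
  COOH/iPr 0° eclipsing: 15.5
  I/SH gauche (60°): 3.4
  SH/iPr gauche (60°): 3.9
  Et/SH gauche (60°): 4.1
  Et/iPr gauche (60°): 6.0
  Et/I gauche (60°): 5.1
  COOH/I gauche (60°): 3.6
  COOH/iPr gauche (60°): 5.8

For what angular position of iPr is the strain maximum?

iPr at 0° (eclipsed): Et–iPr eclipsed, SH–H eclipsed, COOH–I eclipsed; 16.9 + 5.6 + 11.1 = 33.6 kJ/mol.
iPr at 60° (staggered): Et–iPr gauche, Et–I gauche, SH–iPr gauche, COOH–I gauche; 6.0 + 5.1 + 3.9 + 3.6 = 18.6 kJ/mol.
iPr at 120° (eclipsed): Et–I eclipsed, SH–iPr eclipsed, COOH–H eclipsed; 14.5 + 13.0 + 7.7 = 35.2 kJ/mol.
iPr at 180° (staggered): Et–I gauche, SH–iPr gauche, SH–I gauche, COOH–iPr gauche; 5.1 + 3.9 + 3.4 + 5.8 = 18.2 kJ/mol.
iPr at 240° (eclipsed): Et–H eclipsed, SH–I eclipsed, COOH–iPr eclipsed; 6.2 + 12.8 + 15.5 = 34.5 kJ/mol.
iPr at 300° (staggered): Et–iPr gauche, SH–I gauche, COOH–iPr gauche, COOH–I gauche; 6.0 + 3.4 + 5.8 + 3.6 = 18.8 kJ/mol.
The maximum (35.2 kJ/mol) occurs with iPr at 120°.

120°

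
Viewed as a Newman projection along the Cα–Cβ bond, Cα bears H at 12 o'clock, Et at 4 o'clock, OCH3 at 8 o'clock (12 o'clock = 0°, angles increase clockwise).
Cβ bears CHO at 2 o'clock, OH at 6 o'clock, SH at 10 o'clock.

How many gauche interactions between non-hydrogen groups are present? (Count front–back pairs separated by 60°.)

4

Non-H gauche pairs: Et(120°)/CHO(60°); Et(120°)/OH(180°); OCH3(240°)/OH(180°); OCH3(240°)/SH(300°) — 4 interactions.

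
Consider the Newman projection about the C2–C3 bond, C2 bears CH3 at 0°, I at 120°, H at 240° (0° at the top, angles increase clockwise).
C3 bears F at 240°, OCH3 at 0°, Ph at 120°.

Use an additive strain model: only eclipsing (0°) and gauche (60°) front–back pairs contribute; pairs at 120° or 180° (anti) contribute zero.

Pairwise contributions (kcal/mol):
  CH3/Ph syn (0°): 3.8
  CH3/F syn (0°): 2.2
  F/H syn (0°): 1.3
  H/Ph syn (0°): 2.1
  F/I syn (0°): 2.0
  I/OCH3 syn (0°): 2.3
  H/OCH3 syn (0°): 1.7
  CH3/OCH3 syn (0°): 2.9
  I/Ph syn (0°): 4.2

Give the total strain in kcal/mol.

This conformer is eclipsed. CH3 at 0° is eclipsed with OCH3 at 0° (2.9); I at 120° is eclipsed with Ph at 120° (4.2); H at 240° is eclipsed with F at 240° (1.3). Total 8.4 kcal/mol.

8.4 kcal/mol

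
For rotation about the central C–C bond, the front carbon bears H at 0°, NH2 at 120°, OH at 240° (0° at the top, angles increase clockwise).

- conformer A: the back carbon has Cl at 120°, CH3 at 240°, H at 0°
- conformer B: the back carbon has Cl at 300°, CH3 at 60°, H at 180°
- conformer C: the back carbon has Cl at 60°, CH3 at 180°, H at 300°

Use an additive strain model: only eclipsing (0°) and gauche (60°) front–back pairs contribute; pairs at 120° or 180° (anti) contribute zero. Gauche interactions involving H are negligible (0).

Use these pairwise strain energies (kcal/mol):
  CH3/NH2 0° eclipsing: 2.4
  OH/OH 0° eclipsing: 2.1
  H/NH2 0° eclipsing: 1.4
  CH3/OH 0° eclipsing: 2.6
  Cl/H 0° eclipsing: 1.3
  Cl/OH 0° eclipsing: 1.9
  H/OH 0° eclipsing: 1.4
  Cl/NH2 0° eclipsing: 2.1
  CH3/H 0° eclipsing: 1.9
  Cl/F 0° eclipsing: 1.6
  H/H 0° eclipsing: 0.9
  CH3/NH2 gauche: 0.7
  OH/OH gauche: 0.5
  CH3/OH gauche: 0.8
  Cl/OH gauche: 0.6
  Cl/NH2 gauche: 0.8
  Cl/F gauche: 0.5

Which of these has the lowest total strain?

B

A (eclipsed): H–H eclipsed, NH2–Cl eclipsed, OH–CH3 eclipsed; 0.9 + 2.1 + 2.6 = 5.6 kcal/mol.
B (staggered): NH2–CH3 gauche, OH–Cl gauche; 0.7 + 0.6 = 1.3 kcal/mol.
C (staggered): NH2–Cl gauche, NH2–CH3 gauche, OH–CH3 gauche; 0.8 + 0.7 + 0.8 = 2.3 kcal/mol.
B has the lowest total (1.3 kcal/mol).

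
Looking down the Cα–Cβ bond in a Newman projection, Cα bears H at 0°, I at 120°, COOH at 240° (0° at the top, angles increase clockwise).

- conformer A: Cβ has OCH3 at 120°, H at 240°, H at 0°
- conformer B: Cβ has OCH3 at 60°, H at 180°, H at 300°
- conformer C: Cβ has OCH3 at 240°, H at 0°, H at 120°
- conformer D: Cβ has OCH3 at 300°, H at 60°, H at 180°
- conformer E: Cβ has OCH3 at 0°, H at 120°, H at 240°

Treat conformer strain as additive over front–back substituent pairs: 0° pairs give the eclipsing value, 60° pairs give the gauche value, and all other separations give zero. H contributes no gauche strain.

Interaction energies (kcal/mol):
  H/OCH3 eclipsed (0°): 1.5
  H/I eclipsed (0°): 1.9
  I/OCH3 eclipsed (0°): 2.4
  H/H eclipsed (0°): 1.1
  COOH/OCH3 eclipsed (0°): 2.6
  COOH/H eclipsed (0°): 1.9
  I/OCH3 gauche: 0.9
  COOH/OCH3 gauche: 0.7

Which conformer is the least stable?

A (eclipsed): H–H eclipsed, I–OCH3 eclipsed, COOH–H eclipsed; 1.1 + 2.4 + 1.9 = 5.4 kcal/mol.
B (staggered): I–OCH3 gauche; 0.9 = 0.9 kcal/mol.
C (eclipsed): H–H eclipsed, I–H eclipsed, COOH–OCH3 eclipsed; 1.1 + 1.9 + 2.6 = 5.6 kcal/mol.
D (staggered): COOH–OCH3 gauche; 0.7 = 0.7 kcal/mol.
E (eclipsed): H–OCH3 eclipsed, I–H eclipsed, COOH–H eclipsed; 1.5 + 1.9 + 1.9 = 5.3 kcal/mol.
C has the highest total (5.6 kcal/mol).

C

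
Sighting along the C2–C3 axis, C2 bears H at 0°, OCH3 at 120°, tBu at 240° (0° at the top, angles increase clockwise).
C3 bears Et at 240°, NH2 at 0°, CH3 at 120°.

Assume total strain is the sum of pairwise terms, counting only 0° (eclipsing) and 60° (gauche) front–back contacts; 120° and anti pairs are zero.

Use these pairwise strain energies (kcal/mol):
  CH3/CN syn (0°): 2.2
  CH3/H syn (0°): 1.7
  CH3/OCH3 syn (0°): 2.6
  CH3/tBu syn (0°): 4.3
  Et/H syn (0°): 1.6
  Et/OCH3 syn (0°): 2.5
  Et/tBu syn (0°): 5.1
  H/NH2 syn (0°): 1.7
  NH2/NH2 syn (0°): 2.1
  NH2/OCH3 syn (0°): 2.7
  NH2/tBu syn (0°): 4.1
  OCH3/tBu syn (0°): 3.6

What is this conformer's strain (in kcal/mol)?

9.4 kcal/mol

This conformer is eclipsed. H at 0° is eclipsed with NH2 at 0° (1.7); OCH3 at 120° is eclipsed with CH3 at 120° (2.6); tBu at 240° is eclipsed with Et at 240° (5.1). Total 9.4 kcal/mol.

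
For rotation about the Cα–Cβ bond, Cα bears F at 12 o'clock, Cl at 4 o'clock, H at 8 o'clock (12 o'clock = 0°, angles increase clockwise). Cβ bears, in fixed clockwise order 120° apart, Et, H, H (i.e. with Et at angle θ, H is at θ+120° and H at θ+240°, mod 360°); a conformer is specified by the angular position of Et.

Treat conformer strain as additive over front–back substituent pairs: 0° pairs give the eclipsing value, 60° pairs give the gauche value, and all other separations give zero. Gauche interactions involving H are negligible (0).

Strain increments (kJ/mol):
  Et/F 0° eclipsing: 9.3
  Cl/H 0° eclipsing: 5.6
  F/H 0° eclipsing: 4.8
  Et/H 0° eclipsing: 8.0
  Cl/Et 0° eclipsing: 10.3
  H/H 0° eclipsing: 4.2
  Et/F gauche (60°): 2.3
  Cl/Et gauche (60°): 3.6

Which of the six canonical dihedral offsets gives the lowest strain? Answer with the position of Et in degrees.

300°

Et at 0° (eclipsed): F(0°)/Et(0°) eclipsed 9.3; Cl(120°)/H(120°) eclipsed 5.6; H(240°)/H(240°) eclipsed 4.2 → 19.1 kJ/mol.
Et at 60° (staggered): F(0°)/Et(60°) gauche 2.3; Cl(120°)/Et(60°) gauche 3.6 → 5.9 kJ/mol.
Et at 120° (eclipsed): F(0°)/H(0°) eclipsed 4.8; Cl(120°)/Et(120°) eclipsed 10.3; H(240°)/H(240°) eclipsed 4.2 → 19.3 kJ/mol.
Et at 180° (staggered): Cl(120°)/Et(180°) gauche 3.6 → 3.6 kJ/mol.
Et at 240° (eclipsed): F(0°)/H(0°) eclipsed 4.8; Cl(120°)/H(120°) eclipsed 5.6; H(240°)/Et(240°) eclipsed 8.0 → 18.4 kJ/mol.
Et at 300° (staggered): F(0°)/Et(300°) gauche 2.3 → 2.3 kJ/mol.
The minimum (2.3 kJ/mol) occurs with Et at 300°.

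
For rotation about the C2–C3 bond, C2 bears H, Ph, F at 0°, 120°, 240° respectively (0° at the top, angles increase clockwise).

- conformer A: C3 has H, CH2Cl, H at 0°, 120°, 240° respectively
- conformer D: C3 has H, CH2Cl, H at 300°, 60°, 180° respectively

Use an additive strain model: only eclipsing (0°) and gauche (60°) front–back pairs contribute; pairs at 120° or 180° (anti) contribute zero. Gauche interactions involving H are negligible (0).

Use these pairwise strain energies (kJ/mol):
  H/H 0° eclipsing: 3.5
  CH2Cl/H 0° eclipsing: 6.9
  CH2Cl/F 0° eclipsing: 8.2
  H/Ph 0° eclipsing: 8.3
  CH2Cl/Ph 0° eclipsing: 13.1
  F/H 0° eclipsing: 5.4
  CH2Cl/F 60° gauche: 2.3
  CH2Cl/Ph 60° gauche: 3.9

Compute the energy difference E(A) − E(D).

A (eclipsed): H–H eclipsed, Ph–CH2Cl eclipsed, F–H eclipsed; 3.5 + 13.1 + 5.4 = 22.0 kJ/mol.
D (staggered): Ph–CH2Cl gauche; 3.9 = 3.9 kJ/mol.
E(A) − E(D) = 22.0 − 3.9 = +18.1 kJ/mol.

+18.1 kJ/mol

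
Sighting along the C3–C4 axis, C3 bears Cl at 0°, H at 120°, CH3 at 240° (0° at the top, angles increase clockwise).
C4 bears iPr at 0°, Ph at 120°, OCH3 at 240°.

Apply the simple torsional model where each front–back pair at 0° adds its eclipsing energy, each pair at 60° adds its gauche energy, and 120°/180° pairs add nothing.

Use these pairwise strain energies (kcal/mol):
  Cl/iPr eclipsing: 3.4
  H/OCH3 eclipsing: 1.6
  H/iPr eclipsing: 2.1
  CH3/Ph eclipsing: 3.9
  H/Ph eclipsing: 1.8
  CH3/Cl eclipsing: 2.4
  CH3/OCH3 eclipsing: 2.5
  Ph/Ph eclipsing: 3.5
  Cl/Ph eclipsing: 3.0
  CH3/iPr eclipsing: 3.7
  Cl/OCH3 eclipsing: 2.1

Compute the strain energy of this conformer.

This conformer is eclipsed. Cl at 0° is eclipsed with iPr at 0° (3.4); H at 120° is eclipsed with Ph at 120° (1.8); CH3 at 240° is eclipsed with OCH3 at 240° (2.5). Total 7.7 kcal/mol.

7.7 kcal/mol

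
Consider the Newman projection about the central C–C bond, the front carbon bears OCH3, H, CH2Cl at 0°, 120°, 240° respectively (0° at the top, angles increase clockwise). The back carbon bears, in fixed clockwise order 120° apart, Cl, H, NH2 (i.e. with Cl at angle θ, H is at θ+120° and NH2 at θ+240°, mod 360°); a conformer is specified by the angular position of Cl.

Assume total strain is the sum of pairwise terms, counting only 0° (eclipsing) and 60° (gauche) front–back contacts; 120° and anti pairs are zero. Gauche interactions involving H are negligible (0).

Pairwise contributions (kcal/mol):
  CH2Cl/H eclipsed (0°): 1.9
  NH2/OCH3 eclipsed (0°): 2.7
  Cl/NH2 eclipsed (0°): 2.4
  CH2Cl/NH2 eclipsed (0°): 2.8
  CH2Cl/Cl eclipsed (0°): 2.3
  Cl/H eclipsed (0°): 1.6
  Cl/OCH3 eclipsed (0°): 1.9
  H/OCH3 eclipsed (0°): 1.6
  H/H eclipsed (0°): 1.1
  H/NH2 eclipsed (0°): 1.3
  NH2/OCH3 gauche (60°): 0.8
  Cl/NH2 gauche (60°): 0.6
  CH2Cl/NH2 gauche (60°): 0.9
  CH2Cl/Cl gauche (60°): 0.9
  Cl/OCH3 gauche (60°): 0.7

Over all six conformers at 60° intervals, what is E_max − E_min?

4.5 kcal/mol

Cl at 0° (eclipsed): OCH3(0°)/Cl(0°) eclipsed 1.9; H(120°)/H(120°) eclipsed 1.1; CH2Cl(240°)/NH2(240°) eclipsed 2.8 → 5.8 kcal/mol.
Cl at 60° (staggered): OCH3(0°)/Cl(60°) gauche 0.7; OCH3(0°)/NH2(300°) gauche 0.8; CH2Cl(240°)/NH2(300°) gauche 0.9 → 2.4 kcal/mol.
Cl at 120° (eclipsed): OCH3(0°)/NH2(0°) eclipsed 2.7; H(120°)/Cl(120°) eclipsed 1.6; CH2Cl(240°)/H(240°) eclipsed 1.9 → 6.2 kcal/mol.
Cl at 180° (staggered): OCH3(0°)/NH2(60°) gauche 0.8; CH2Cl(240°)/Cl(180°) gauche 0.9 → 1.7 kcal/mol.
Cl at 240° (eclipsed): OCH3(0°)/H(0°) eclipsed 1.6; H(120°)/NH2(120°) eclipsed 1.3; CH2Cl(240°)/Cl(240°) eclipsed 2.3 → 5.2 kcal/mol.
Cl at 300° (staggered): OCH3(0°)/Cl(300°) gauche 0.7; CH2Cl(240°)/Cl(300°) gauche 0.9; CH2Cl(240°)/NH2(180°) gauche 0.9 → 2.5 kcal/mol.
Max at 120° (6.2 kcal/mol), min at 180° (1.7 kcal/mol); barrier = 4.5 kcal/mol.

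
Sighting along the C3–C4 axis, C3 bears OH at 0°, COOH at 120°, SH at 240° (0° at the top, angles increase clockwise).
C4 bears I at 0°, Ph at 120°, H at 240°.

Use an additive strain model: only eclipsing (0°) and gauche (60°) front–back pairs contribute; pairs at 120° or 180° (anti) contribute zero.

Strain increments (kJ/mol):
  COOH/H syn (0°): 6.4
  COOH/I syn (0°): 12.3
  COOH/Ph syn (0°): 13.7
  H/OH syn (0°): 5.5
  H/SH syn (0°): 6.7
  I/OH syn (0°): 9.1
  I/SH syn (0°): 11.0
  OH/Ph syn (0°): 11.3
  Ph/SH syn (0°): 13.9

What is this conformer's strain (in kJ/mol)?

This conformer (eclipsed): OH(0°)/I(0°) eclipsed 9.1; COOH(120°)/Ph(120°) eclipsed 13.7; SH(240°)/H(240°) eclipsed 6.7 → 29.5 kJ/mol.

29.5 kJ/mol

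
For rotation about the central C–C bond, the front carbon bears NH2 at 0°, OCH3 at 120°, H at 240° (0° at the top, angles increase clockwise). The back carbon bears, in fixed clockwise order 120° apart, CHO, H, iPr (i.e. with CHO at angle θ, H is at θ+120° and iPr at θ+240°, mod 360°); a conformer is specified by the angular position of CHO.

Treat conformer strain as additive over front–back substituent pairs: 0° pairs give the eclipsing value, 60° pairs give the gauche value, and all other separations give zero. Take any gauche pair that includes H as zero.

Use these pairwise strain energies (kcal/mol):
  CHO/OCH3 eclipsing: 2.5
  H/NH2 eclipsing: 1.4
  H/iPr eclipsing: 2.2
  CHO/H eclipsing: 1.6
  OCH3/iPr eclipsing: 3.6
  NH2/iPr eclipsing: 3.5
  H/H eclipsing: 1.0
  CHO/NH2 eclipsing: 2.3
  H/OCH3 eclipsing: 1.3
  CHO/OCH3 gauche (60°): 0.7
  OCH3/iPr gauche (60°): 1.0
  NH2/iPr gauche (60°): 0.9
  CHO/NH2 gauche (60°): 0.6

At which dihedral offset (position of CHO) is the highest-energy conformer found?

120°

CHO at 0° is eclipsed. NH2 at 0° is eclipsed with CHO at 0° (2.3); OCH3 at 120° is eclipsed with H at 120° (1.3); H at 240° is eclipsed with iPr at 240° (2.2). Total 5.8 kcal/mol.
CHO at 60° is staggered. NH2 at 0° is gauche with CHO at 60° (0.6); NH2 at 0° is gauche with iPr at 300° (0.9); OCH3 at 120° is gauche with CHO at 60° (0.7). Total 2.2 kcal/mol.
CHO at 120° is eclipsed. NH2 at 0° is eclipsed with iPr at 0° (3.5); OCH3 at 120° is eclipsed with CHO at 120° (2.5); H at 240° is eclipsed with H at 240° (1.0). Total 7.0 kcal/mol.
CHO at 180° is staggered. NH2 at 0° is gauche with iPr at 60° (0.9); OCH3 at 120° is gauche with CHO at 180° (0.7); OCH3 at 120° is gauche with iPr at 60° (1.0). Total 2.6 kcal/mol.
CHO at 240° is eclipsed. NH2 at 0° is eclipsed with H at 0° (1.4); OCH3 at 120° is eclipsed with iPr at 120° (3.6); H at 240° is eclipsed with CHO at 240° (1.6). Total 6.6 kcal/mol.
CHO at 300° is staggered. NH2 at 0° is gauche with CHO at 300° (0.6); OCH3 at 120° is gauche with iPr at 180° (1.0). Total 1.6 kcal/mol.
The maximum (7.0 kcal/mol) occurs with CHO at 120°.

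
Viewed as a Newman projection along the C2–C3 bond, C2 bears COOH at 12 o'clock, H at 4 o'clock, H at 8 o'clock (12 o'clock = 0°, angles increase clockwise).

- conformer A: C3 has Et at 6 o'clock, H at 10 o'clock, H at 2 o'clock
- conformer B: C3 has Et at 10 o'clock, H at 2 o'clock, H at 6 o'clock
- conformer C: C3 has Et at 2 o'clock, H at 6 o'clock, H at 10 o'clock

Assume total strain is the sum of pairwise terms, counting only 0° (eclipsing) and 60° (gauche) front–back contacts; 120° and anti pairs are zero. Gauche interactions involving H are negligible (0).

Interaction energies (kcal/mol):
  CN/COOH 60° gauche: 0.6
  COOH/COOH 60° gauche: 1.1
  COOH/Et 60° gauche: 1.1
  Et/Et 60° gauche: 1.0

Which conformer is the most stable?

A

A (staggered): no non-H gauche contacts → 0.0 kcal/mol.
B (staggered): COOH–Et gauche; 1.1 = 1.1 kcal/mol.
C (staggered): COOH–Et gauche; 1.1 = 1.1 kcal/mol.
A has the lowest total (0.0 kcal/mol).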